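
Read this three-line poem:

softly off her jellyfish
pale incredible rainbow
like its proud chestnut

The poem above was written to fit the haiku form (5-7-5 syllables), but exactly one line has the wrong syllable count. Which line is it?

Line 1

Line 1: softly(2) + off(1) + her(1) + jellyfish(3) = 7 (expected 5)
Line 2: pale(1) + incredible(4) + rainbow(2) = 7 ✓
Line 3: like(1) + its(1) + proud(1) + chestnut(2) = 5 ✓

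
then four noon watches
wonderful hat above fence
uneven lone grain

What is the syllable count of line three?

Line three: uneven (3), lone (1), grain (1) → 5

5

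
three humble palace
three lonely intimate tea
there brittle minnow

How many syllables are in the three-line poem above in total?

17

Line 1: three(1) + humble(2) + palace(2) = 5
Line 2: three(1) + lonely(2) + intimate(3) + tea(1) = 7
Line 3: there(1) + brittle(2) + minnow(2) = 5
Total: 5 + 7 + 5 = 17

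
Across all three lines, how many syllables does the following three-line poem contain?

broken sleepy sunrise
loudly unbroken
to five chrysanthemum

17

Line 1: "broken sleepy sunrise": 2+2+2 = 6
Line 2: "loudly unbroken": 2+3 = 5
Line 3: "to five chrysanthemum": 1+1+4 = 6
Total: 6 + 5 + 6 = 17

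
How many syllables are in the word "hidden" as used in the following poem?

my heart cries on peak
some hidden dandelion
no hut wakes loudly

2

"hidden" has 2 syllables.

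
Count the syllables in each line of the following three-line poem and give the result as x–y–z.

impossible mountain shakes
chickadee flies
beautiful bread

7–4–4

Line 1: impossible (4), mountain (2), shakes (1) → 7
Line 2: chickadee (3), flies (1) → 4
Line 3: beautiful (3), bread (1) → 4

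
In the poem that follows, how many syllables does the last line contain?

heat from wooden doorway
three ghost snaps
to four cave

The last line: "to four cave": 1+1+1 = 3

3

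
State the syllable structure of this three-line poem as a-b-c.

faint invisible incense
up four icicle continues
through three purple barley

Line 1: faint (1), invisible (4), incense (2) → 7
Line 2: up (1), four (1), icicle (3), continues (3) → 8
Line 3: through (1), three (1), purple (2), barley (2) → 6

7-8-6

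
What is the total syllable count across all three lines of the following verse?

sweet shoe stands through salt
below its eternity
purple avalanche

17

Line 1: sweet(1) + shoe(1) + stands(1) + through(1) + salt(1) = 5
Line 2: below(2) + its(1) + eternity(4) = 7
Line 3: purple(2) + avalanche(3) = 5
Total: 5 + 7 + 5 = 17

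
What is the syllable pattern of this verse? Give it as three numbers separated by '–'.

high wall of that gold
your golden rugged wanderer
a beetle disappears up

5–8–7

Line 1: high (1), wall (1), of (1), that (1), gold (1) → 5
Line 2: your (1), golden (2), rugged (2), wanderer (3) → 8
Line 3: a (1), beetle (2), disappears (3), up (1) → 7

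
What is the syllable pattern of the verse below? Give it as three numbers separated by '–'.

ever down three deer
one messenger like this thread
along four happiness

Line 1: ever (2), down (1), three (1), deer (1) → 5
Line 2: one (1), messenger (3), like (1), this (1), thread (1) → 7
Line 3: along (2), four (1), happiness (3) → 6

5–7–6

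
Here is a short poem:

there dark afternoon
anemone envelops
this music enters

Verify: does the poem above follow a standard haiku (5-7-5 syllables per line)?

Yes

Line 1: there(1) + dark(1) + afternoon(3) = 5 ✓
Line 2: anemone(4) + envelops(3) = 7 ✓
Line 3: this(1) + music(2) + enters(2) = 5 ✓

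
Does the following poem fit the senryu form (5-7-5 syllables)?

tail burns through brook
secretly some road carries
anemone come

No

Line 1: tail (1), burns (1), through (1), brook (1) → 4 (expected 5)
Line 2: secretly (3), some (1), road (1), carries (2) → 7 ✓
Line 3: anemone (4), come (1) → 5 ✓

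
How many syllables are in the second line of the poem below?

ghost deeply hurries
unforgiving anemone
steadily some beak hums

The second line: unforgiving (4), anemone (4) → 8

8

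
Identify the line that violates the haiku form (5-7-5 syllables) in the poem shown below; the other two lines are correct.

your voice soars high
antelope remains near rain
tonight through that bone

Line 1: your (1), voice (1), soars (1), high (1) → 4 (expected 5)
Line 2: antelope (3), remains (2), near (1), rain (1) → 7 ✓
Line 3: tonight (2), through (1), that (1), bone (1) → 5 ✓

The first line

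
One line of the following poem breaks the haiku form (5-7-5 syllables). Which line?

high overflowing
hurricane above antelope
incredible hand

The second line

Line 1: "high overflowing": 1+4 = 5 ✓
Line 2: "hurricane above antelope": 3+2+3 = 8 (expected 7)
Line 3: "incredible hand": 4+1 = 5 ✓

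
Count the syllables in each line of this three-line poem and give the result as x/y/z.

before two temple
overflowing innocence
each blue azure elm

Line 1: before(2) + two(1) + temple(2) = 5
Line 2: overflowing(4) + innocence(3) = 7
Line 3: each(1) + blue(1) + azure(2) + elm(1) = 5

5/7/5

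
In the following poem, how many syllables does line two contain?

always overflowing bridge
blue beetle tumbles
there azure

Line two: blue(1) + beetle(2) + tumbles(2) = 5

5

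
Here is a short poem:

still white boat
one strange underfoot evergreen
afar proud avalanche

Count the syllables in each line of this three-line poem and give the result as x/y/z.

Line 1: still(1) + white(1) + boat(1) = 3
Line 2: one(1) + strange(1) + underfoot(3) + evergreen(3) = 8
Line 3: afar(2) + proud(1) + avalanche(3) = 6

3/8/6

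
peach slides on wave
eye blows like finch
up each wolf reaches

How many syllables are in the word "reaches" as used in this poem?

2

"reaches" has 2 syllables.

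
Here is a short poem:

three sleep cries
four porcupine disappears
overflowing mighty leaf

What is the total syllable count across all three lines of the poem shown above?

17

Line 1: three(1) + sleep(1) + cries(1) = 3
Line 2: four(1) + porcupine(3) + disappears(3) = 7
Line 3: overflowing(4) + mighty(2) + leaf(1) = 7
Total: 3 + 7 + 7 = 17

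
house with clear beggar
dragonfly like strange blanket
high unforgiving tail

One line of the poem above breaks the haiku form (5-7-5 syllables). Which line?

Line 1: house(1) + with(1) + clear(1) + beggar(2) = 5 ✓
Line 2: dragonfly(3) + like(1) + strange(1) + blanket(2) = 7 ✓
Line 3: high(1) + unforgiving(4) + tail(1) = 6 (expected 5)

Line 3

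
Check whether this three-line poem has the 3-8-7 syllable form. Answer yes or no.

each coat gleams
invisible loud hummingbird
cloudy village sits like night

Yes

Line 1: "each coat gleams": 1+1+1 = 3 ✓
Line 2: "invisible loud hummingbird": 4+1+3 = 8 ✓
Line 3: "cloudy village sits like night": 2+2+1+1+1 = 7 ✓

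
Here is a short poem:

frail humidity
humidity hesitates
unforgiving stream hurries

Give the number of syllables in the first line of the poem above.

5

The first line: frail (1), humidity (4) → 5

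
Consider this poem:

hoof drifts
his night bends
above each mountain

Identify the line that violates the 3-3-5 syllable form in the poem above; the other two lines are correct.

Line 1: hoof (1), drifts (1) → 2 (expected 3)
Line 2: his (1), night (1), bends (1) → 3 ✓
Line 3: above (2), each (1), mountain (2) → 5 ✓

Line 1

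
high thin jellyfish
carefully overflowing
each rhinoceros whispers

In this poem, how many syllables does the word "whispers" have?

2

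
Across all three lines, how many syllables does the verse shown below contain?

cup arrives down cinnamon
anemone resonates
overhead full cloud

19

Line 1: cup(1) + arrives(2) + down(1) + cinnamon(3) = 7
Line 2: anemone(4) + resonates(3) = 7
Line 3: overhead(3) + full(1) + cloud(1) = 5
Total: 7 + 7 + 5 = 19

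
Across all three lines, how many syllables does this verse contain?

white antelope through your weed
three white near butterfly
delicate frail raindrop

19

Line 1: "white antelope through your weed": 1+3+1+1+1 = 7
Line 2: "three white near butterfly": 1+1+1+3 = 6
Line 3: "delicate frail raindrop": 3+1+2 = 6
Total: 7 + 6 + 6 = 19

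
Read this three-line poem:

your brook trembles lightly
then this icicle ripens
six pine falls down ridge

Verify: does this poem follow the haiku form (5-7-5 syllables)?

Line 1: your(1) + brook(1) + trembles(2) + lightly(2) = 6 (expected 5)
Line 2: then(1) + this(1) + icicle(3) + ripens(2) = 7 ✓
Line 3: six(1) + pine(1) + falls(1) + down(1) + ridge(1) = 5 ✓

No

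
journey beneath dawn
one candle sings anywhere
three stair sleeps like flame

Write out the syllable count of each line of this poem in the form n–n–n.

5–7–5

Line 1: "journey beneath dawn": 2+2+1 = 5
Line 2: "one candle sings anywhere": 1+2+1+3 = 7
Line 3: "three stair sleeps like flame": 1+1+1+1+1 = 5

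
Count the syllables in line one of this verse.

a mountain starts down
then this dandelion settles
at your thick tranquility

5

Line one: "a mountain starts down": 1+2+1+1 = 5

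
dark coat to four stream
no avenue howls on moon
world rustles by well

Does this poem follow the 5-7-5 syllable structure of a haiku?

Yes

Line 1: dark(1) + coat(1) + to(1) + four(1) + stream(1) = 5 ✓
Line 2: no(1) + avenue(3) + howls(1) + on(1) + moon(1) = 7 ✓
Line 3: world(1) + rustles(2) + by(1) + well(1) = 5 ✓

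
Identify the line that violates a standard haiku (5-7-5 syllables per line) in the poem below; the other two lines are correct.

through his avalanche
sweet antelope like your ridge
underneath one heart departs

Line 1: "through his avalanche": 1+1+3 = 5 ✓
Line 2: "sweet antelope like your ridge": 1+3+1+1+1 = 7 ✓
Line 3: "underneath one heart departs": 3+1+1+2 = 7 (expected 5)

The third line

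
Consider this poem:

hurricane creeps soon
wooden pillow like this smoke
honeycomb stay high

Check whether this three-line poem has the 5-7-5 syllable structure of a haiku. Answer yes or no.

Line 1: hurricane(3) + creeps(1) + soon(1) = 5 ✓
Line 2: wooden(2) + pillow(2) + like(1) + this(1) + smoke(1) = 7 ✓
Line 3: honeycomb(3) + stay(1) + high(1) = 5 ✓

Yes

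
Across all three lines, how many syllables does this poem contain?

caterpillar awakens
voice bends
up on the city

14

Line 1: "caterpillar awakens": 4+3 = 7
Line 2: "voice bends": 1+1 = 2
Line 3: "up on the city": 1+1+1+2 = 5
Total: 7 + 2 + 5 = 14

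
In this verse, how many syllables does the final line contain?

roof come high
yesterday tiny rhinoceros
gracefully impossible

7

The final line: gracefully (3), impossible (4) → 7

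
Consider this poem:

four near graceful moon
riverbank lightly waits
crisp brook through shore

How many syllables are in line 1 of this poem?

Line 1: four (1), near (1), graceful (2), moon (1) → 5

5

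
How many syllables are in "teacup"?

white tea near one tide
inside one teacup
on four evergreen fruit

"teacup" has 2 syllables.

2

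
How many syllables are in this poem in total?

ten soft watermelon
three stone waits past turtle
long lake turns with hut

Line 1: ten(1) + soft(1) + watermelon(4) = 6
Line 2: three(1) + stone(1) + waits(1) + past(1) + turtle(2) = 6
Line 3: long(1) + lake(1) + turns(1) + with(1) + hut(1) = 5
Total: 6 + 6 + 5 = 17

17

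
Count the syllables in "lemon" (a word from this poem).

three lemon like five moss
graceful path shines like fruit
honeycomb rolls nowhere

2

"lemon" has 2 syllables.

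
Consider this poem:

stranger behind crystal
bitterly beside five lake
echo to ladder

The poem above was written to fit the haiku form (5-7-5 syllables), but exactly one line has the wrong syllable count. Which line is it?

Line 1: stranger (2), behind (2), crystal (2) → 6 (expected 5)
Line 2: bitterly (3), beside (2), five (1), lake (1) → 7 ✓
Line 3: echo (2), to (1), ladder (2) → 5 ✓

Line 1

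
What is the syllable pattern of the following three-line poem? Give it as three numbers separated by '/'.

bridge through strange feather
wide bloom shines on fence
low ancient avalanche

Line 1: bridge(1) + through(1) + strange(1) + feather(2) = 5
Line 2: wide(1) + bloom(1) + shines(1) + on(1) + fence(1) = 5
Line 3: low(1) + ancient(2) + avalanche(3) = 6

5/5/6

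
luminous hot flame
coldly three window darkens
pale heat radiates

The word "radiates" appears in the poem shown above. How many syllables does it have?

"radiates" has 3 syllables.

3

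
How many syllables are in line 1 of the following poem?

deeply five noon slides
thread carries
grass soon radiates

5

Line 1: deeply(2) + five(1) + noon(1) + slides(1) = 5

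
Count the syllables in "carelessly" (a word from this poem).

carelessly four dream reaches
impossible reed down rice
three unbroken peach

3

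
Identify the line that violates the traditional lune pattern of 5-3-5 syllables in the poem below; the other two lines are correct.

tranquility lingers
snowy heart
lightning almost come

Line 1

Line 1: tranquility(4) + lingers(2) = 6 (expected 5)
Line 2: snowy(2) + heart(1) = 3 ✓
Line 3: lightning(2) + almost(2) + come(1) = 5 ✓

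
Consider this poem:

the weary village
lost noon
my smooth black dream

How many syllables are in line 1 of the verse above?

5

Line 1: the (1), weary (2), village (2) → 5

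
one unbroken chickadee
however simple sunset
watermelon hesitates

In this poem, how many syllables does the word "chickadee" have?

"chickadee" has 3 syllables.

3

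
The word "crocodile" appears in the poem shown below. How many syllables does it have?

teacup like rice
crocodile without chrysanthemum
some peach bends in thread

3

"crocodile" has 3 syllables.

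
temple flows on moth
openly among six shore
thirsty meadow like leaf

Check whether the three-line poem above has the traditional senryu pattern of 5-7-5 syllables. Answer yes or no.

No

Line 1: temple(2) + flows(1) + on(1) + moth(1) = 5 ✓
Line 2: openly(3) + among(2) + six(1) + shore(1) = 7 ✓
Line 3: thirsty(2) + meadow(2) + like(1) + leaf(1) = 6 (expected 5)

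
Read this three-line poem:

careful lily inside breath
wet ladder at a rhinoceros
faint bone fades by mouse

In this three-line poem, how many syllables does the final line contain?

5

The final line: faint(1) + bone(1) + fades(1) + by(1) + mouse(1) = 5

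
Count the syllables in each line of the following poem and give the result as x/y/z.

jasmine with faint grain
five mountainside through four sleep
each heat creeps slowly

5/7/5

Line 1: "jasmine with faint grain": 2+1+1+1 = 5
Line 2: "five mountainside through four sleep": 1+3+1+1+1 = 7
Line 3: "each heat creeps slowly": 1+1+1+2 = 5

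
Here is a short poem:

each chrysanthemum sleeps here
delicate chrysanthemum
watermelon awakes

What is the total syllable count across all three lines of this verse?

20

Line 1: each(1) + chrysanthemum(4) + sleeps(1) + here(1) = 7
Line 2: delicate(3) + chrysanthemum(4) = 7
Line 3: watermelon(4) + awakes(2) = 6
Total: 7 + 7 + 6 = 20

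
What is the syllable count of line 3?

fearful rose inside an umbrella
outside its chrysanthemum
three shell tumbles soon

Line 3: three(1) + shell(1) + tumbles(2) + soon(1) = 5

5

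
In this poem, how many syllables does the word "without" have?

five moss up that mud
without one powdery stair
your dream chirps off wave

2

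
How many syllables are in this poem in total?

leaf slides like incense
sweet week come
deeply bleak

Line 1: leaf(1) + slides(1) + like(1) + incense(2) = 5
Line 2: sweet(1) + week(1) + come(1) = 3
Line 3: deeply(2) + bleak(1) = 3
Total: 5 + 3 + 3 = 11

11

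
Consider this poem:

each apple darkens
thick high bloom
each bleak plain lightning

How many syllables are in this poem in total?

13

Line 1: each(1) + apple(2) + darkens(2) = 5
Line 2: thick(1) + high(1) + bloom(1) = 3
Line 3: each(1) + bleak(1) + plain(1) + lightning(2) = 5
Total: 5 + 3 + 5 = 13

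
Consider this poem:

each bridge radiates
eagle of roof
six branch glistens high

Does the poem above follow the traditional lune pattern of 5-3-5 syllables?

No

Line 1: each (1), bridge (1), radiates (3) → 5 ✓
Line 2: eagle (2), of (1), roof (1) → 4 (expected 3)
Line 3: six (1), branch (1), glistens (2), high (1) → 5 ✓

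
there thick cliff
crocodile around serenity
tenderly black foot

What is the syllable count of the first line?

The first line: there (1), thick (1), cliff (1) → 3

3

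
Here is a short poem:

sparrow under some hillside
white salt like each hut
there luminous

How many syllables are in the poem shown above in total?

Line 1: sparrow(2) + under(2) + some(1) + hillside(2) = 7
Line 2: white(1) + salt(1) + like(1) + each(1) + hut(1) = 5
Line 3: there(1) + luminous(3) = 4
Total: 7 + 5 + 4 = 16

16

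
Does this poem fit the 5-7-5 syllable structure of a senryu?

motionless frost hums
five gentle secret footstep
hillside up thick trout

Line 1: motionless (3), frost (1), hums (1) → 5 ✓
Line 2: five (1), gentle (2), secret (2), footstep (2) → 7 ✓
Line 3: hillside (2), up (1), thick (1), trout (1) → 5 ✓

Yes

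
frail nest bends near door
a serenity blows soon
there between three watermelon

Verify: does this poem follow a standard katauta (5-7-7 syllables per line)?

Line 1: frail (1), nest (1), bends (1), near (1), door (1) → 5 ✓
Line 2: a (1), serenity (4), blows (1), soon (1) → 7 ✓
Line 3: there (1), between (2), three (1), watermelon (4) → 8 (expected 7)

No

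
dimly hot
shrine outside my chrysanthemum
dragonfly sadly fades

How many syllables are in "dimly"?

2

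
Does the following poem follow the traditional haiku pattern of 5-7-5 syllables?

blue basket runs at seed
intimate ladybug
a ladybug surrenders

No

Line 1: "blue basket runs at seed": 1+2+1+1+1 = 6 (expected 5)
Line 2: "intimate ladybug": 3+3 = 6 (expected 7)
Line 3: "a ladybug surrenders": 1+3+3 = 7 (expected 5)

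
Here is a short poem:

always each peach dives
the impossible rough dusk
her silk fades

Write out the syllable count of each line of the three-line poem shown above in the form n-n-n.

5-7-3

Line 1: "always each peach dives": 2+1+1+1 = 5
Line 2: "the impossible rough dusk": 1+4+1+1 = 7
Line 3: "her silk fades": 1+1+1 = 3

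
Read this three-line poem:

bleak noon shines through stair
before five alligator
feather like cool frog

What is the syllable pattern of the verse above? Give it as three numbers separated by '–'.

5–7–5

Line 1: bleak(1) + noon(1) + shines(1) + through(1) + stair(1) = 5
Line 2: before(2) + five(1) + alligator(4) = 7
Line 3: feather(2) + like(1) + cool(1) + frog(1) = 5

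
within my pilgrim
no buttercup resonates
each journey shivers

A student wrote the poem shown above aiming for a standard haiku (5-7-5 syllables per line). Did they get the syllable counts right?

Line 1: "within my pilgrim": 2+1+2 = 5 ✓
Line 2: "no buttercup resonates": 1+3+3 = 7 ✓
Line 3: "each journey shivers": 1+2+2 = 5 ✓

Yes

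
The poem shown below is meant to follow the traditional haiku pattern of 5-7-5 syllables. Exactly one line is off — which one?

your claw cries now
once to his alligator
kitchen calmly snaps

Line 1

Line 1: your(1) + claw(1) + cries(1) + now(1) = 4 (expected 5)
Line 2: once(1) + to(1) + his(1) + alligator(4) = 7 ✓
Line 3: kitchen(2) + calmly(2) + snaps(1) = 5 ✓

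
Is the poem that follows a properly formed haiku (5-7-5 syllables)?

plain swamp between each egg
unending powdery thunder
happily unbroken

Line 1: plain (1), swamp (1), between (2), each (1), egg (1) → 6 (expected 5)
Line 2: unending (3), powdery (3), thunder (2) → 8 (expected 7)
Line 3: happily (3), unbroken (3) → 6 (expected 5)

No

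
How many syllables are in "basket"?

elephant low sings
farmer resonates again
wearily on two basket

2

"basket" has 2 syllables.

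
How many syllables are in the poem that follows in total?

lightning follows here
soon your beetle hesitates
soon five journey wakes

Line 1: lightning(2) + follows(2) + here(1) = 5
Line 2: soon(1) + your(1) + beetle(2) + hesitates(3) = 7
Line 3: soon(1) + five(1) + journey(2) + wakes(1) = 5
Total: 5 + 7 + 5 = 17

17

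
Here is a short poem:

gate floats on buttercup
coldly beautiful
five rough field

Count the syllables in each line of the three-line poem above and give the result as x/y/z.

Line 1: gate(1) + floats(1) + on(1) + buttercup(3) = 6
Line 2: coldly(2) + beautiful(3) = 5
Line 3: five(1) + rough(1) + field(1) = 3

6/5/3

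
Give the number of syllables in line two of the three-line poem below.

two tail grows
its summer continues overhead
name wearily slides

9

Line two: "its summer continues overhead": 1+2+3+3 = 9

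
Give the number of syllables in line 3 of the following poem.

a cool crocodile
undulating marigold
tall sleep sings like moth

Line 3: tall (1), sleep (1), sings (1), like (1), moth (1) → 5

5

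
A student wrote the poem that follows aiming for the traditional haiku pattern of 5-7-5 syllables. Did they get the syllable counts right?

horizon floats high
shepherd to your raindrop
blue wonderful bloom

Line 1: horizon (3), floats (1), high (1) → 5 ✓
Line 2: shepherd (2), to (1), your (1), raindrop (2) → 6 (expected 7)
Line 3: blue (1), wonderful (3), bloom (1) → 5 ✓

No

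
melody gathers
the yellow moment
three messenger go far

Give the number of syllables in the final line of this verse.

The final line: three(1) + messenger(3) + go(1) + far(1) = 6

6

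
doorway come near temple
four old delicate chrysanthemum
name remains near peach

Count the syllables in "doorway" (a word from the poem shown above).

2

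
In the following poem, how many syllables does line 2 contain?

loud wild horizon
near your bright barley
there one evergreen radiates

Line 2: "near your bright barley": 1+1+1+2 = 5

5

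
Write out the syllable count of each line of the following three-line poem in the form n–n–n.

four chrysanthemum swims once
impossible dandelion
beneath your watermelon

7–8–7

Line 1: "four chrysanthemum swims once": 1+4+1+1 = 7
Line 2: "impossible dandelion": 4+4 = 8
Line 3: "beneath your watermelon": 2+1+4 = 7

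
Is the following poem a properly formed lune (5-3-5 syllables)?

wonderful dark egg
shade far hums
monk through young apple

Line 1: "wonderful dark egg": 3+1+1 = 5 ✓
Line 2: "shade far hums": 1+1+1 = 3 ✓
Line 3: "monk through young apple": 1+1+1+2 = 5 ✓

Yes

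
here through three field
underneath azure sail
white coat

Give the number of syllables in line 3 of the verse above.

Line 3: white(1) + coat(1) = 2

2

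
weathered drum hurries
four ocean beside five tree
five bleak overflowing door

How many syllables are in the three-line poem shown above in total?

Line 1: "weathered drum hurries": 2+1+2 = 5
Line 2: "four ocean beside five tree": 1+2+2+1+1 = 7
Line 3: "five bleak overflowing door": 1+1+4+1 = 7
Total: 5 + 7 + 7 = 19

19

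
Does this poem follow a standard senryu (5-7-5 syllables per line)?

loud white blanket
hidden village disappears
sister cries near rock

Line 1: loud(1) + white(1) + blanket(2) = 4 (expected 5)
Line 2: hidden(2) + village(2) + disappears(3) = 7 ✓
Line 3: sister(2) + cries(1) + near(1) + rock(1) = 5 ✓

No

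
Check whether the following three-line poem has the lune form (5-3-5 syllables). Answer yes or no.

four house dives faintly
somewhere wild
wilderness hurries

Yes

Line 1: four(1) + house(1) + dives(1) + faintly(2) = 5 ✓
Line 2: somewhere(2) + wild(1) = 3 ✓
Line 3: wilderness(3) + hurries(2) = 5 ✓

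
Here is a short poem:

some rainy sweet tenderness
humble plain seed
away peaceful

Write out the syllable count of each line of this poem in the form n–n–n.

Line 1: some (1), rainy (2), sweet (1), tenderness (3) → 7
Line 2: humble (2), plain (1), seed (1) → 4
Line 3: away (2), peaceful (2) → 4

7–4–4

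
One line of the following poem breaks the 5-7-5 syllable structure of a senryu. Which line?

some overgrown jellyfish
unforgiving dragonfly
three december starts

Line 1

Line 1: "some overgrown jellyfish": 1+3+3 = 7 (expected 5)
Line 2: "unforgiving dragonfly": 4+3 = 7 ✓
Line 3: "three december starts": 1+3+1 = 5 ✓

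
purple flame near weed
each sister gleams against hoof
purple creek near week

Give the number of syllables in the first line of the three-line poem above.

The first line: purple(2) + flame(1) + near(1) + weed(1) = 5

5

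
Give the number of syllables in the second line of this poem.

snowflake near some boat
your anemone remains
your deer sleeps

7

The second line: your (1), anemone (4), remains (2) → 7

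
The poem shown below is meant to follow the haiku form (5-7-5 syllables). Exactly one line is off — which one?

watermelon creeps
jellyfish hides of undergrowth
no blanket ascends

Line 1: watermelon (4), creeps (1) → 5 ✓
Line 2: jellyfish (3), hides (1), of (1), undergrowth (3) → 8 (expected 7)
Line 3: no (1), blanket (2), ascends (2) → 5 ✓

Line 2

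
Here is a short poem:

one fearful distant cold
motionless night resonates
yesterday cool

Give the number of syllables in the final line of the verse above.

The final line: "yesterday cool": 3+1 = 4

4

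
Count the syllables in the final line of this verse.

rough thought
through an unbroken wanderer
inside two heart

4

The final line: "inside two heart": 2+1+1 = 4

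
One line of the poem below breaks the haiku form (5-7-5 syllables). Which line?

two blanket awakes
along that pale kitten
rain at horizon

Line 2

Line 1: "two blanket awakes": 1+2+2 = 5 ✓
Line 2: "along that pale kitten": 2+1+1+2 = 6 (expected 7)
Line 3: "rain at horizon": 1+1+3 = 5 ✓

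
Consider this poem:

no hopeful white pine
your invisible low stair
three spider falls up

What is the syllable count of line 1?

5

Line 1: no(1) + hopeful(2) + white(1) + pine(1) = 5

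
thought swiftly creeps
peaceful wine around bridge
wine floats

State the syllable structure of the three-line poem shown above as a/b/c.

4/6/2

Line 1: thought (1), swiftly (2), creeps (1) → 4
Line 2: peaceful (2), wine (1), around (2), bridge (1) → 6
Line 3: wine (1), floats (1) → 2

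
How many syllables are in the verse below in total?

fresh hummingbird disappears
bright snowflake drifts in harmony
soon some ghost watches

20

Line 1: fresh(1) + hummingbird(3) + disappears(3) = 7
Line 2: bright(1) + snowflake(2) + drifts(1) + in(1) + harmony(3) = 8
Line 3: soon(1) + some(1) + ghost(1) + watches(2) = 5
Total: 7 + 8 + 5 = 20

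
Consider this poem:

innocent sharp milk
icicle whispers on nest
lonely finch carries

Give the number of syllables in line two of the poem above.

7

Line two: "icicle whispers on nest": 3+2+1+1 = 7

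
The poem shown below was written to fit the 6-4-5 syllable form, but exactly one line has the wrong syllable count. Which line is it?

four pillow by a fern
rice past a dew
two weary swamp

Line 3

Line 1: four (1), pillow (2), by (1), a (1), fern (1) → 6 ✓
Line 2: rice (1), past (1), a (1), dew (1) → 4 ✓
Line 3: two (1), weary (2), swamp (1) → 4 (expected 5)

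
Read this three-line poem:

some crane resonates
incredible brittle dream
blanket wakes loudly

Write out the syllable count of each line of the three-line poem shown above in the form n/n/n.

5/7/5

Line 1: some(1) + crane(1) + resonates(3) = 5
Line 2: incredible(4) + brittle(2) + dream(1) = 7
Line 3: blanket(2) + wakes(1) + loudly(2) = 5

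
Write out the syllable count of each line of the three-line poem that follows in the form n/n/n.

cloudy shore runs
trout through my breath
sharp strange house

4/4/3

Line 1: cloudy(2) + shore(1) + runs(1) = 4
Line 2: trout(1) + through(1) + my(1) + breath(1) = 4
Line 3: sharp(1) + strange(1) + house(1) = 3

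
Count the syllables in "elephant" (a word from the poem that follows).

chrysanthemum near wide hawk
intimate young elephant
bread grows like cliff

"elephant" has 3 syllables.

3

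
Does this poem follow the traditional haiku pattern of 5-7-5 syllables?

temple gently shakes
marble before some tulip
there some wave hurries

Line 1: temple(2) + gently(2) + shakes(1) = 5 ✓
Line 2: marble(2) + before(2) + some(1) + tulip(2) = 7 ✓
Line 3: there(1) + some(1) + wave(1) + hurries(2) = 5 ✓

Yes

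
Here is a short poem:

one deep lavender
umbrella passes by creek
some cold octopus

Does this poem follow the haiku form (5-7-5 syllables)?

Yes

Line 1: one(1) + deep(1) + lavender(3) = 5 ✓
Line 2: umbrella(3) + passes(2) + by(1) + creek(1) = 7 ✓
Line 3: some(1) + cold(1) + octopus(3) = 5 ✓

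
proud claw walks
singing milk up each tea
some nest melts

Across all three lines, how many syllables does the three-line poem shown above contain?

12

Line 1: proud (1), claw (1), walks (1) → 3
Line 2: singing (2), milk (1), up (1), each (1), tea (1) → 6
Line 3: some (1), nest (1), melts (1) → 3
Total: 3 + 6 + 3 = 12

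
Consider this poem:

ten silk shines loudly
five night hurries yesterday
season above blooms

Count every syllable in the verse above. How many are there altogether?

17

Line 1: "ten silk shines loudly": 1+1+1+2 = 5
Line 2: "five night hurries yesterday": 1+1+2+3 = 7
Line 3: "season above blooms": 2+2+1 = 5
Total: 5 + 7 + 5 = 17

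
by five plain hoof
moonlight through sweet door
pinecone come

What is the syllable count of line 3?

3

Line 3: "pinecone come": 2+1 = 3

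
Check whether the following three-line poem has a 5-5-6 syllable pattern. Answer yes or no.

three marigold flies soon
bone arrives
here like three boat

Line 1: "three marigold flies soon": 1+3+1+1 = 6 (expected 5)
Line 2: "bone arrives": 1+2 = 3 (expected 5)
Line 3: "here like three boat": 1+1+1+1 = 4 (expected 6)

No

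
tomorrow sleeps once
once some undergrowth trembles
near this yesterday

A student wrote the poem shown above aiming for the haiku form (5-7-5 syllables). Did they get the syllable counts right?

Yes

Line 1: tomorrow (3), sleeps (1), once (1) → 5 ✓
Line 2: once (1), some (1), undergrowth (3), trembles (2) → 7 ✓
Line 3: near (1), this (1), yesterday (3) → 5 ✓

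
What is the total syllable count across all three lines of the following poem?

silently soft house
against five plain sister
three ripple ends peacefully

Line 1: "silently soft house": 3+1+1 = 5
Line 2: "against five plain sister": 2+1+1+2 = 6
Line 3: "three ripple ends peacefully": 1+2+1+3 = 7
Total: 5 + 6 + 7 = 18

18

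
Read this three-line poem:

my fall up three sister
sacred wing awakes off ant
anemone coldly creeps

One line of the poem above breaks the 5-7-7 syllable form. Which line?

Line 1: "my fall up three sister": 1+1+1+1+2 = 6 (expected 5)
Line 2: "sacred wing awakes off ant": 2+1+2+1+1 = 7 ✓
Line 3: "anemone coldly creeps": 4+2+1 = 7 ✓

Line 1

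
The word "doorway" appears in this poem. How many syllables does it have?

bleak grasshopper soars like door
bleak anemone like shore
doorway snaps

2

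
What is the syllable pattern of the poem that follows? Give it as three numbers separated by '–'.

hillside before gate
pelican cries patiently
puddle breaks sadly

5–7–5

Line 1: hillside (2), before (2), gate (1) → 5
Line 2: pelican (3), cries (1), patiently (3) → 7
Line 3: puddle (2), breaks (1), sadly (2) → 5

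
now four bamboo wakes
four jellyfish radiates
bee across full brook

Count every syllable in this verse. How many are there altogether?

17

Line 1: now (1), four (1), bamboo (2), wakes (1) → 5
Line 2: four (1), jellyfish (3), radiates (3) → 7
Line 3: bee (1), across (2), full (1), brook (1) → 5
Total: 5 + 7 + 5 = 17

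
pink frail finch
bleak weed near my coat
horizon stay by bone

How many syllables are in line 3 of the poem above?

Line 3: "horizon stay by bone": 3+1+1+1 = 6

6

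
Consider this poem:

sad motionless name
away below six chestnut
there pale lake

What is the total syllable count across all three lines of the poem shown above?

Line 1: "sad motionless name": 1+3+1 = 5
Line 2: "away below six chestnut": 2+2+1+2 = 7
Line 3: "there pale lake": 1+1+1 = 3
Total: 5 + 7 + 3 = 15

15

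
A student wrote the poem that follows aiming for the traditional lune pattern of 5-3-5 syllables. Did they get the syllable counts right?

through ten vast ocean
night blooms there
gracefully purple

Yes

Line 1: "through ten vast ocean": 1+1+1+2 = 5 ✓
Line 2: "night blooms there": 1+1+1 = 3 ✓
Line 3: "gracefully purple": 3+2 = 5 ✓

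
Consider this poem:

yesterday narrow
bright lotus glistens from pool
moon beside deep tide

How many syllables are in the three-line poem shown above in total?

Line 1: "yesterday narrow": 3+2 = 5
Line 2: "bright lotus glistens from pool": 1+2+2+1+1 = 7
Line 3: "moon beside deep tide": 1+2+1+1 = 5
Total: 5 + 7 + 5 = 17

17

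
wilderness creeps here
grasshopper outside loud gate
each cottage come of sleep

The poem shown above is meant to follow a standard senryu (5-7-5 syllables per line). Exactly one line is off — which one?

Line 3

Line 1: "wilderness creeps here": 3+1+1 = 5 ✓
Line 2: "grasshopper outside loud gate": 3+2+1+1 = 7 ✓
Line 3: "each cottage come of sleep": 1+2+1+1+1 = 6 (expected 5)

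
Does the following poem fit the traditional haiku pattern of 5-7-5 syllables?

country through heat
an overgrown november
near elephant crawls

Line 1: country(2) + through(1) + heat(1) = 4 (expected 5)
Line 2: an(1) + overgrown(3) + november(3) = 7 ✓
Line 3: near(1) + elephant(3) + crawls(1) = 5 ✓

No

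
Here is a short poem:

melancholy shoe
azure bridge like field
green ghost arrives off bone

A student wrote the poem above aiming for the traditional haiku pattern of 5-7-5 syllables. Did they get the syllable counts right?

Line 1: melancholy (4), shoe (1) → 5 ✓
Line 2: azure (2), bridge (1), like (1), field (1) → 5 (expected 7)
Line 3: green (1), ghost (1), arrives (2), off (1), bone (1) → 6 (expected 5)

No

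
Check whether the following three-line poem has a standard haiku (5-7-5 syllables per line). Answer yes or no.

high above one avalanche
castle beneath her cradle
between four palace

No

Line 1: "high above one avalanche": 1+2+1+3 = 7 (expected 5)
Line 2: "castle beneath her cradle": 2+2+1+2 = 7 ✓
Line 3: "between four palace": 2+1+2 = 5 ✓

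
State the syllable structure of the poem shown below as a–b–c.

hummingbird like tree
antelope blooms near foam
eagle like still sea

Line 1: hummingbird(3) + like(1) + tree(1) = 5
Line 2: antelope(3) + blooms(1) + near(1) + foam(1) = 6
Line 3: eagle(2) + like(1) + still(1) + sea(1) = 5

5–6–5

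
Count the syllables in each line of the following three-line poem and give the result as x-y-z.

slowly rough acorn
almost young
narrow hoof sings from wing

5-3-6

Line 1: slowly (2), rough (1), acorn (2) → 5
Line 2: almost (2), young (1) → 3
Line 3: narrow (2), hoof (1), sings (1), from (1), wing (1) → 6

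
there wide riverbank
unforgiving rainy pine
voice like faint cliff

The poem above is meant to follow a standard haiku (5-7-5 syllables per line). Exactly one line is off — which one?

Line 1: there (1), wide (1), riverbank (3) → 5 ✓
Line 2: unforgiving (4), rainy (2), pine (1) → 7 ✓
Line 3: voice (1), like (1), faint (1), cliff (1) → 4 (expected 5)

The third line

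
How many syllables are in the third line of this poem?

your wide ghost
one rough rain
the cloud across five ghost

6

The third line: "the cloud across five ghost": 1+1+2+1+1 = 6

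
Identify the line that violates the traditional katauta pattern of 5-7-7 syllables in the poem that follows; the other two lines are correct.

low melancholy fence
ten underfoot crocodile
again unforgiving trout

Line 1: low (1), melancholy (4), fence (1) → 6 (expected 5)
Line 2: ten (1), underfoot (3), crocodile (3) → 7 ✓
Line 3: again (2), unforgiving (4), trout (1) → 7 ✓

Line 1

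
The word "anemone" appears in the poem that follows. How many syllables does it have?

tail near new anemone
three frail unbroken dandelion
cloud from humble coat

4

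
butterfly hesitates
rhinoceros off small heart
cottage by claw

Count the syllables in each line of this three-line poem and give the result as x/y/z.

6/7/4

Line 1: "butterfly hesitates": 3+3 = 6
Line 2: "rhinoceros off small heart": 4+1+1+1 = 7
Line 3: "cottage by claw": 2+1+1 = 4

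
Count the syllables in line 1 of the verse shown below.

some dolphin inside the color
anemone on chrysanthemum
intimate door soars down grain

Line 1: "some dolphin inside the color": 1+2+2+1+2 = 8

8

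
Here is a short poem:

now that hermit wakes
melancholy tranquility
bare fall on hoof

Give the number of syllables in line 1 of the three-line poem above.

Line 1: "now that hermit wakes": 1+1+2+1 = 5

5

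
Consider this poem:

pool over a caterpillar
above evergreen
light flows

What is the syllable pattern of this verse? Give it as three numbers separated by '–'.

8–5–2

Line 1: "pool over a caterpillar": 1+2+1+4 = 8
Line 2: "above evergreen": 2+3 = 5
Line 3: "light flows": 1+1 = 2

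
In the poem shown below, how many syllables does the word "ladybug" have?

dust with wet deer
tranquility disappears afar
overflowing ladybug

3

"ladybug" has 3 syllables.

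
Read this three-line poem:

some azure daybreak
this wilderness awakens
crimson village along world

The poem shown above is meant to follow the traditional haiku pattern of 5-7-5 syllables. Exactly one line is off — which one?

Line 1: some (1), azure (2), daybreak (2) → 5 ✓
Line 2: this (1), wilderness (3), awakens (3) → 7 ✓
Line 3: crimson (2), village (2), along (2), world (1) → 7 (expected 5)

Line 3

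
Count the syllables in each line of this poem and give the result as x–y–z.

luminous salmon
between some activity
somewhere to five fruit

Line 1: "luminous salmon": 3+2 = 5
Line 2: "between some activity": 2+1+4 = 7
Line 3: "somewhere to five fruit": 2+1+1+1 = 5

5–7–5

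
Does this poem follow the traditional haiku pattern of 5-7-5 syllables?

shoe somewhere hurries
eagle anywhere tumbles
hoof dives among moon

Yes

Line 1: shoe (1), somewhere (2), hurries (2) → 5 ✓
Line 2: eagle (2), anywhere (3), tumbles (2) → 7 ✓
Line 3: hoof (1), dives (1), among (2), moon (1) → 5 ✓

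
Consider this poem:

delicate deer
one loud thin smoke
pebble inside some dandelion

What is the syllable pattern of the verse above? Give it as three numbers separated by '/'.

Line 1: delicate (3), deer (1) → 4
Line 2: one (1), loud (1), thin (1), smoke (1) → 4
Line 3: pebble (2), inside (2), some (1), dandelion (4) → 9

4/4/9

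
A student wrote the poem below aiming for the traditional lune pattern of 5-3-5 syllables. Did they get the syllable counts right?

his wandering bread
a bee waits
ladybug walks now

Yes

Line 1: his (1), wandering (3), bread (1) → 5 ✓
Line 2: a (1), bee (1), waits (1) → 3 ✓
Line 3: ladybug (3), walks (1), now (1) → 5 ✓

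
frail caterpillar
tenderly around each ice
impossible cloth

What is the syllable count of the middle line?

7

The middle line: tenderly (3), around (2), each (1), ice (1) → 7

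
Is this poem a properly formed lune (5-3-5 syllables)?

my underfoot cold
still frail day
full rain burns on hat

Yes

Line 1: my(1) + underfoot(3) + cold(1) = 5 ✓
Line 2: still(1) + frail(1) + day(1) = 3 ✓
Line 3: full(1) + rain(1) + burns(1) + on(1) + hat(1) = 5 ✓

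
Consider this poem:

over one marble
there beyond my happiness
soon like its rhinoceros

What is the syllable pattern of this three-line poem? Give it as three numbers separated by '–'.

5–7–7

Line 1: "over one marble": 2+1+2 = 5
Line 2: "there beyond my happiness": 1+2+1+3 = 7
Line 3: "soon like its rhinoceros": 1+1+1+4 = 7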